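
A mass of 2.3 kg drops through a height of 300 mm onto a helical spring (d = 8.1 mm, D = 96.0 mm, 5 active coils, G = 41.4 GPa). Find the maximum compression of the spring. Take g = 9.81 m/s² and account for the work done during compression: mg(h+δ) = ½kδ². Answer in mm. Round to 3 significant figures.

k = Gd⁴/(8D³N_a) = (41.4×10³)(8.1⁴)/(8·96.0³·5) = 5.0358 N/mm
W = mg = 2.3 × 9.81 = 22.563 N
½kδ² − Wδ − Wh = 0 → δ = (W + √(W² + 2kWh))/k
δ = (22.563 + √(509.09 + 68173.4))/5.0358 = (22.563 + 262.07)/5.0358 = 56.523 mm

56.5 mm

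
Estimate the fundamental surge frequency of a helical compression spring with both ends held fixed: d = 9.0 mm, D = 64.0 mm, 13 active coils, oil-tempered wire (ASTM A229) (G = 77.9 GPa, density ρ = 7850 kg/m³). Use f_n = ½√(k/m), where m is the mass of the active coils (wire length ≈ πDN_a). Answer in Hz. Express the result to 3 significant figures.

59.9 Hz

k = Gd⁴/(8D³N_a) = (77.9×10³)(9.0⁴)/(8·64.0³·13) = 18.747 N/mm = 18747 N/m
Wire length L = πDN_a = π·64.0·13 = 2613.8 mm
m = ρ·(πd²/4)·L = 7850 × 63.617×10⁻⁶ m² × 2.6138 m = 1.3053 kg
f_n = ½√(k/m) = 0.5·√(18747/1.3053) = 0.5·√(14362) = 59.921 Hz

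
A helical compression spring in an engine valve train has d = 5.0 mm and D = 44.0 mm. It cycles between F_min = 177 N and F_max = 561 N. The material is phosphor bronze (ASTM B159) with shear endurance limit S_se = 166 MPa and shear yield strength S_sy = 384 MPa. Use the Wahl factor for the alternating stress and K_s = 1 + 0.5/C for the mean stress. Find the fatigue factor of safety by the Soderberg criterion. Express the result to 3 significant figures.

C = D/d = 44.0/5.0 = 8.8000; K_W = (4C−1)/(4C−4)+0.615/C = 1.1660; K_s = 1+0.5/C = 1.0568
F_a = (F_max−F_min)/2 = 192 N; F_m = (F_max+F_min)/2 = 369 N
τ_a = K_W·8F_aD/(πd³) = 1.1660 × 172.1 = 200.68 MPa
τ_m = K_s·8F_mD/(πd³) = 1.0568 × 330.76 = 349.55 MPa
Soderberg: 1/n_f = τ_a/S_se + τ_m/S_sy = 200.68/166 + 349.55/384 = 1.20890 + 0.91029 = 2.1192
n_f = 1/2.1192 = 0.4719

0.472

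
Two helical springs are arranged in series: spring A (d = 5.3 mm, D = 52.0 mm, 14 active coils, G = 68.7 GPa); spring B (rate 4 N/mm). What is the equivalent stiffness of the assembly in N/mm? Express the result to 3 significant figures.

1.85 N/mm

k_A = Gd⁴/(8D³N_a) = (68.7×10³)(5.3⁴)/(8·52.0³·14) = 3.4422 N/mm
Series: 1/k_eq = 1/3.4422 + 1/4 = 0.54051; k_eq = 1.8501 N/mm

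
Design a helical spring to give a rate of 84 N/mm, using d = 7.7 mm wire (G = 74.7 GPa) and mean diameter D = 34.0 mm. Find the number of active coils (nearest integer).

10

N_a = Gd⁴/(8D³k) = (74.7×10³ × 7.7⁴)/(8 × 34.0³ × 84)
    = 2.62593e+08 / 2.64123e+07 = 9.942 → 10 coils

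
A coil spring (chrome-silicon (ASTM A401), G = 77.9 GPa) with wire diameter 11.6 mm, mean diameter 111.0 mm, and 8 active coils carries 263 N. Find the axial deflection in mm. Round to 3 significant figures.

16.3 mm

k = Gd⁴/(8D³N_a) = (77.9×10³)(11.6⁴)/(8·111.0³·8) = 16.115 N/mm
δ = F/k = 263 / 16.115 = 16.321 mm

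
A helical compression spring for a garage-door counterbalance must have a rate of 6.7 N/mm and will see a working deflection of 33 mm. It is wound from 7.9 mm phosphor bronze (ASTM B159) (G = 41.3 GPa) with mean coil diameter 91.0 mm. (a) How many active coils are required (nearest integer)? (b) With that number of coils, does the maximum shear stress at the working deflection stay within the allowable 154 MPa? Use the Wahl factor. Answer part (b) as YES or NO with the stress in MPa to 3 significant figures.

N_a = Gd⁴/(8D³k) = (41.3×10³)(7.9⁴)/(8·91.0³·6.7) = 3.983 → N_a = 4
Actual rate k = Gd⁴/(8D³·4) = 6.6709 N/mm
Working load F = kδ = 6.6709·33 = 220.14 N
C = 91.0/7.9 = 11.5190; K_W = (4C−1)/(4C−4)+0.615/C = 1.1247
τ_max = K_W·8FD/(πd³) = 1.1247·103.47 = 116.37 MPa
τ_max ≤ 154 MPa → acceptable

(a) 4 coils; (b) YES, τ_max = 116 MPa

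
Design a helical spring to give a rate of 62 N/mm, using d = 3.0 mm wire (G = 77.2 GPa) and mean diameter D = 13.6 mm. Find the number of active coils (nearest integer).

5

N_a = Gd⁴/(8D³k) = (77.2×10³ × 3.0⁴)/(8 × 13.6³ × 62)
    = 6.2532e+06 / 1.24767e+06 = 5.012 → 5 coils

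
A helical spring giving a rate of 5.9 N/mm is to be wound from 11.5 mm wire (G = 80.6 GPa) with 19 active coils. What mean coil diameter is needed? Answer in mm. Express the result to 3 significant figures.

116 mm

D = (Gd⁴/(8N_a·k))^(1/3) = (80.6×10³·11.5⁴/(8·19·5.9))^(1/3)
  = (1.57192e+06)^(1/3) = 116.2725 mm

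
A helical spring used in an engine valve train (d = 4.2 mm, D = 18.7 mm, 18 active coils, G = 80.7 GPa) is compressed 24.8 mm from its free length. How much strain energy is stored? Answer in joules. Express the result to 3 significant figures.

8.20 J

k = Gd⁴/(8D³N_a) = (80.7×10³)(4.2⁴)/(8·18.7³·18) = 26.668 N/mm
U = ½kδ² = 0.5 × 26.668 × 24.8² = 8200.8 N·mm = 8.2008 J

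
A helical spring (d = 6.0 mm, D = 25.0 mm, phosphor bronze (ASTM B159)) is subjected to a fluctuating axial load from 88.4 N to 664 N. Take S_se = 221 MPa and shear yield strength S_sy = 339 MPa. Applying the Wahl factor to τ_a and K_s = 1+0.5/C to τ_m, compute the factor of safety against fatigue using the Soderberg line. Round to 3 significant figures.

1.11

C = D/d = 25.0/6.0 = 4.1667; K_W = (4C−1)/(4C−4)+0.615/C = 1.3844; K_s = 1+0.5/C = 1.1200
F_a = (F_max−F_min)/2 = 287.8 N; F_m = (F_max+F_min)/2 = 376.2 N
τ_a = K_W·8F_aD/(πd³) = 1.3844 × 84.824 = 117.43 MPa
τ_m = K_s·8F_mD/(πd³) = 1.1200 × 110.88 = 124.18 MPa
Soderberg: 1/n_f = τ_a/S_se + τ_m/S_sy = 117.43/221 + 124.18/339 = 0.53137 + 0.36632 = 0.8977
n_f = 1/0.8977 = 1.114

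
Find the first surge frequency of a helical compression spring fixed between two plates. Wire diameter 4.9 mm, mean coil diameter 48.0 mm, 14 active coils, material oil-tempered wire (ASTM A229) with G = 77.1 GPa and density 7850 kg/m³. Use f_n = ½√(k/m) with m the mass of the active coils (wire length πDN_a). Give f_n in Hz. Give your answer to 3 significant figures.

k = Gd⁴/(8D³N_a) = (77.1×10³)(4.9⁴)/(8·48.0³·14) = 3.5884 N/mm = 3588.4 N/m
Wire length L = πDN_a = π·48.0·14 = 2111.2 mm
m = ρ·(πd²/4)·L = 7850 × 18.857×10⁻⁶ m² × 2.1112 m = 0.31251 kg
f_n = ½√(k/m) = 0.5·√(3588.4/0.31251) = 0.5·√(11482) = 53.578 Hz

53.6 Hz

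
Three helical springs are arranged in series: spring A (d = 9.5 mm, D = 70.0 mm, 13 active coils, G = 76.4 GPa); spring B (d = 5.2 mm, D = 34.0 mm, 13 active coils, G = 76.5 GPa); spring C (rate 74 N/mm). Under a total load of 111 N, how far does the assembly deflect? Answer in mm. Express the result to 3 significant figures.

16.0 mm

k_A = Gd⁴/(8D³N_a) = (76.4×10³)(9.5⁴)/(8·70.0³·13) = 17.445 N/mm
k_B = Gd⁴/(8D³N_a) = (76.5×10³)(5.2⁴)/(8·34.0³·13) = 13.684 N/mm
Series: 1/k_eq = 1/17.445 + 1/13.684 + 1/74 = 0.14392; k_eq = 6.9484 N/mm
δ = F/k_eq = 111/6.9484 = 15.975 mm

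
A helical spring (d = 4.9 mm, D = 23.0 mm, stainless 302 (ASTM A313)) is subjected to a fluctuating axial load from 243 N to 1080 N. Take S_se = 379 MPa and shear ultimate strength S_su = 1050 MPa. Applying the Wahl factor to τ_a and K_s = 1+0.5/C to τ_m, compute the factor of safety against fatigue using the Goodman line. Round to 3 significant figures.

C = D/d = 23.0/4.9 = 4.6939; K_W = (4C−1)/(4C−4)+0.615/C = 1.3341; K_s = 1+0.5/C = 1.1065
F_a = (F_max−F_min)/2 = 418.5 N; F_m = (F_max+F_min)/2 = 661.5 N
τ_a = K_W·8F_aD/(πd³) = 1.3341 × 208.34 = 277.94 MPa
τ_m = K_s·8F_mD/(πd³) = 1.1065 × 329.31 = 364.39 MPa
Goodman: 1/n_f = τ_a/S_se + τ_m/S_su = 277.94/379 + 364.39/1050 = 0.73335 + 0.34704 = 1.0804
n_f = 1/1.0804 = 0.9256

0.926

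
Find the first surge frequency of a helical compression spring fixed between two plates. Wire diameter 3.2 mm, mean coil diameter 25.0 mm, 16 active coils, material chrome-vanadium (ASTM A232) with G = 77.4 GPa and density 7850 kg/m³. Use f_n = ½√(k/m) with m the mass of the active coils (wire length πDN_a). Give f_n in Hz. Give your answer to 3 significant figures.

k = Gd⁴/(8D³N_a) = (77.4×10³)(3.2⁴)/(8·25.0³·16) = 4.058 N/mm = 4058 N/m
Wire length L = πDN_a = π·25.0·16 = 1256.6 mm
m = ρ·(πd²/4)·L = 7850 × 8.0425×10⁻⁶ m² × 1.2566 m = 0.079336 kg
f_n = ½√(k/m) = 0.5·√(4058/0.079336) = 0.5·√(51150) = 113.08 Hz

113 Hz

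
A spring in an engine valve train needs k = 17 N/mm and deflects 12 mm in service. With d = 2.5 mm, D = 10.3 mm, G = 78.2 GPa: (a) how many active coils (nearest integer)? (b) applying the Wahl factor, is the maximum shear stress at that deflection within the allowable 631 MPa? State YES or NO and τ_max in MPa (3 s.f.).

(a) 21 coils; (b) YES, τ_max = 466 MPa

N_a = Gd⁴/(8D³k) = (78.2×10³)(2.5⁴)/(8·10.3³·17) = 20.55 → N_a = 21
Actual rate k = Gd⁴/(8D³·21) = 16.64 N/mm
Working load F = kδ = 16.64·12 = 199.68 N
C = 10.3/2.5 = 4.1200; K_W = (4C−1)/(4C−4)+0.615/C = 1.3897
τ_max = K_W·8FD/(πd³) = 1.3897·335.18 = 465.79 MPa
τ_max ≤ 631 MPa → acceptable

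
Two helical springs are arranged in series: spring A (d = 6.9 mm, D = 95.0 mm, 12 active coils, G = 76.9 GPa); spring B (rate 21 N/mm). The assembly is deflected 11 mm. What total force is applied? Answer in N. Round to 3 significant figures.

k_A = Gd⁴/(8D³N_a) = (76.9×10³)(6.9⁴)/(8·95.0³·12) = 2.1178 N/mm
Series: 1/k_eq = 1/2.1178 + 1/21 = 0.51981; k_eq = 1.9238 N/mm
F = k_eq·δ = 1.9238·11 = 21.162 N

21.2 N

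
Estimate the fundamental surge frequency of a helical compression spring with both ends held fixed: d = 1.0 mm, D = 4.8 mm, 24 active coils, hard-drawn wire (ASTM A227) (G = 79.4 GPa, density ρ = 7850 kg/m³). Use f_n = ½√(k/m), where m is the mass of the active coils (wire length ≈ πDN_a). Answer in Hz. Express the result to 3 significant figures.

647 Hz

k = Gd⁴/(8D³N_a) = (79.4×10³)(1.0⁴)/(8·4.8³·24) = 3.7393 N/mm = 3739.3 N/m
Wire length L = πDN_a = π·4.8·24 = 361.91 mm
m = ρ·(πd²/4)·L = 7850 × 0.7854×10⁻⁶ m² × 0.36191 m = 0.0022313 kg
f_n = ½√(k/m) = 0.5·√(3739.3/0.0022313) = 0.5·√(1.6758e+06) = 647.27 Hz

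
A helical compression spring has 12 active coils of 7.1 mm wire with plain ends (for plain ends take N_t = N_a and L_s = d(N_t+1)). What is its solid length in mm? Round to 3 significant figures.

plain ends: N_t = N_a = 12
L_s = d·(N_t+1) = 7.1 × 13 = 92.3 mm

92.3 mm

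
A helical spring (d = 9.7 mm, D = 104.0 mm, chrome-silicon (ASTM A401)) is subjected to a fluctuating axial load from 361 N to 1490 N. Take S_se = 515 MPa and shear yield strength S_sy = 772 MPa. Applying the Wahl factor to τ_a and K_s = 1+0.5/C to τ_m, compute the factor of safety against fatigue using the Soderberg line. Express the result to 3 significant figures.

1.38

C = D/d = 104.0/9.7 = 10.7216; K_W = (4C−1)/(4C−4)+0.615/C = 1.1345; K_s = 1+0.5/C = 1.0466
F_a = (F_max−F_min)/2 = 564.5 N; F_m = (F_max+F_min)/2 = 925.5 N
τ_a = K_W·8F_aD/(πd³) = 1.1345 × 163.8 = 185.84 MPa
τ_m = K_s·8F_mD/(πd³) = 1.0466 × 268.56 = 281.08 MPa
Soderberg: 1/n_f = τ_a/S_se + τ_m/S_sy = 185.84/515 + 281.08/772 = 0.36085 + 0.36409 = 0.72494
n_f = 1/0.72494 = 1.379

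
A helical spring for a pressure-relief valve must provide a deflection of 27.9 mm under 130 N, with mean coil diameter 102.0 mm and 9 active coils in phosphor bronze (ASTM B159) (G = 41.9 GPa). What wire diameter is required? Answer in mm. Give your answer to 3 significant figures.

9.60 mm

Required rate k = F/δ = 130/27.9 = 4.6595 N/mm
d = (8D³N_a·k / G)^(1/4) = (8·102.0³·9·4.6595 / (41.9×10³))^0.25
  = (8496.9)^0.25 = 9.6010 mm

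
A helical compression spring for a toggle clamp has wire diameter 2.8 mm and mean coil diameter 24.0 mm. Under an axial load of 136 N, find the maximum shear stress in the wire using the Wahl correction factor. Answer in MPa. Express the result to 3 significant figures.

Spring index C = D/d = 24.0/2.8 = 8.5714
K_W = (4C−1)/(4C−4) + 0.615/C = 33.286/30.286 + 0.0717 = 1.1708
τ₀ = 8FD/(πd³) = 8·136·24.0/(π·2.8³) = 26112/68.964 = 378.63 MPa
τ_max = K·τ₀ = 1.1708 × 378.63 = 443.3 MPa

443 MPa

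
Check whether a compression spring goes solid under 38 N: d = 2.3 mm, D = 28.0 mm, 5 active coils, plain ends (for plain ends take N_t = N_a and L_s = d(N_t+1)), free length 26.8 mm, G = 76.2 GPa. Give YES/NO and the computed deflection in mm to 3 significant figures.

k = Gd⁴/(8D³N_a) = (76.2×10³)(2.3⁴)/(8·28.0³·5) = 2.4285 N/mm
N_t = 5; L_s = 2.3·6 = 13.8 mm; δ_solid = L₀ − L_s = 26.8 − 13.8 = 13 mm
δ = F/k = 38/2.4285 = 15.648 mm
δ ≥ δ_solid → spring goes solid

YES, δ = 15.6 mm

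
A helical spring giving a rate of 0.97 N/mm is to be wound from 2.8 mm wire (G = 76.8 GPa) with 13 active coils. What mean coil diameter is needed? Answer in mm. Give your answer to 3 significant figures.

D = (Gd⁴/(8N_a·k))^(1/3) = (76.8×10³·2.8⁴/(8·13·0.97))^(1/3)
  = (46793.8)^(1/3) = 36.0354 mm

36.0 mm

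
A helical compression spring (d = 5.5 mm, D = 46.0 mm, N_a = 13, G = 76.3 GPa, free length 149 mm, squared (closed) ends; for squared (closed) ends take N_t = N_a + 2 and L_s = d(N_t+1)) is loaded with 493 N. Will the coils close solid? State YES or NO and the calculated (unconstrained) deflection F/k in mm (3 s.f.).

k = Gd⁴/(8D³N_a) = (76.3×10³)(5.5⁴)/(8·46.0³·13) = 6.8971 N/mm
N_t = 15; L_s = 5.5·16 = 88 mm; δ_solid = L₀ − L_s = 149 − 88 = 61 mm
δ = F/k = 493/6.8971 = 71.479 mm
δ ≥ δ_solid → spring goes solid

YES, δ = 71.5 mm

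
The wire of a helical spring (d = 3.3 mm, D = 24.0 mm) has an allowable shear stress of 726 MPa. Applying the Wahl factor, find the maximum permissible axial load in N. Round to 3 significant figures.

355 N

C = D/d = 24.0/3.3 = 7.2727
K_W = (4C−1)/(4C−4) + 0.615/C = 28.091/25.091 + 0.0846 = 1.2041
τ_max = K·8FD/(πd³) → F_max = τ_allow·πd³/(8DK)
F_max = 726·π·3.3³/(8·24.0·1.2041) = 81965/231.19 = 354.53 N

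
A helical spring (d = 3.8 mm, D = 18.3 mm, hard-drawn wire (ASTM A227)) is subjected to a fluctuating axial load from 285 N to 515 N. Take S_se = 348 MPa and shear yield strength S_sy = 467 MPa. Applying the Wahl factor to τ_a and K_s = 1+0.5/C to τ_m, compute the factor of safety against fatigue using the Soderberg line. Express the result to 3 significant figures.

0.851

C = D/d = 18.3/3.8 = 4.8158; K_W = (4C−1)/(4C−4)+0.615/C = 1.3243; K_s = 1+0.5/C = 1.1038
F_a = (F_max−F_min)/2 = 115 N; F_m = (F_max+F_min)/2 = 400 N
τ_a = K_W·8F_aD/(πd³) = 1.3243 × 97.665 = 129.33 MPa
τ_m = K_s·8F_mD/(πd³) = 1.1038 × 339.7 = 374.97 MPa
Soderberg: 1/n_f = τ_a/S_se + τ_m/S_sy = 129.33/348 + 374.97/467 = 0.37165 + 0.80294 = 1.1746
n_f = 1/1.1746 = 0.8514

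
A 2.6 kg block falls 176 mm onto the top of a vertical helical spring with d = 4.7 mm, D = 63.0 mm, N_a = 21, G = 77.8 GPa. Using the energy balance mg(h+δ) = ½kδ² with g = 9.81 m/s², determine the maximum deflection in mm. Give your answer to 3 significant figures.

132 mm

k = Gd⁴/(8D³N_a) = (77.8×10³)(4.7⁴)/(8·63.0³·21) = 0.90373 N/mm
W = mg = 2.6 × 9.81 = 25.506 N
½kδ² − Wδ − Wh = 0 → δ = (W + √(W² + 2kWh))/k
δ = (25.506 + √(650.56 + 8113.82))/0.90373 = (25.506 + 93.618)/0.90373 = 131.81 mm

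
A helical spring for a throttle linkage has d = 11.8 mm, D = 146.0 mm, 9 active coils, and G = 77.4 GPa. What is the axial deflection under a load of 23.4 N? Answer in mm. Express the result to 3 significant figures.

k = Gd⁴/(8D³N_a) = (77.4×10³)(11.8⁴)/(8·146.0³·9) = 6.697 N/mm
δ = F/k = 23.4 / 6.697 = 3.4941 mm

3.49 mm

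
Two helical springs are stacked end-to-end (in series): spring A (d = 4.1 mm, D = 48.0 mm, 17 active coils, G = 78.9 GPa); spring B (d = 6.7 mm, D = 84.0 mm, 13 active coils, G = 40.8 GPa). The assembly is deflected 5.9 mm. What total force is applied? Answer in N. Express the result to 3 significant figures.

k_A = Gd⁴/(8D³N_a) = (78.9×10³)(4.1⁴)/(8·48.0³·17) = 1.4823 N/mm
k_B = Gd⁴/(8D³N_a) = (40.8×10³)(6.7⁴)/(8·84.0³·13) = 1.3338 N/mm
Series: 1/k_eq = 1/1.4823 + 1/1.3338 = 1.4243; k_eq = 0.70208 N/mm
F = k_eq·δ = 0.70208·5.9 = 4.1422 N

4.14 N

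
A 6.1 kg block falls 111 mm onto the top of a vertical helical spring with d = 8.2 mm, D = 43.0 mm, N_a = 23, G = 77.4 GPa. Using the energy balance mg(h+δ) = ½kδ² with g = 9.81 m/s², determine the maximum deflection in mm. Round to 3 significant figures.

k = Gd⁴/(8D³N_a) = (77.4×10³)(8.2⁴)/(8·43.0³·23) = 23.921 N/mm
W = mg = 6.1 × 9.81 = 59.841 N
½kδ² − Wδ − Wh = 0 → δ = (W + √(W² + 2kWh))/k
δ = (59.841 + √(3580.9 + 317779))/23.921 = (59.841 + 566.89)/23.921 = 26.2 mm

26.2 mm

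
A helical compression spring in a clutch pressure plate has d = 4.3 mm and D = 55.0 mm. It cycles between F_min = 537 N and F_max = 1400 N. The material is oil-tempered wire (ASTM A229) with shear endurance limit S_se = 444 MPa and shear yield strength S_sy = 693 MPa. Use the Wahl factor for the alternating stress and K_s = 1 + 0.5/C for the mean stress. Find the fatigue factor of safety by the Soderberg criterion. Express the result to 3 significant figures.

C = D/d = 55.0/4.3 = 12.7907; K_W = (4C−1)/(4C−4)+0.615/C = 1.1117; K_s = 1+0.5/C = 1.0391
F_a = (F_max−F_min)/2 = 431.5 N; F_m = (F_max+F_min)/2 = 968.5 N
τ_a = K_W·8F_aD/(πd³) = 1.1117 × 760.11 = 845.01 MPa
τ_m = K_s·8F_mD/(πd³) = 1.0391 × 1706.1 = 1772.8 MPa
Soderberg: 1/n_f = τ_a/S_se + τ_m/S_sy = 845.01/444 + 1772.8/693 = 1.90318 + 2.55810 = 4.4613
n_f = 1/4.4613 = 0.2242

0.224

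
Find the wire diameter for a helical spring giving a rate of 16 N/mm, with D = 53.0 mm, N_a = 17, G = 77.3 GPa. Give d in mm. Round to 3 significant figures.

8.05 mm

d = (8D³N_a·k / G)^(1/4) = (8·53.0³·17·16 / (77.3×10³))^0.25
  = (4190.9)^0.25 = 8.0459 mm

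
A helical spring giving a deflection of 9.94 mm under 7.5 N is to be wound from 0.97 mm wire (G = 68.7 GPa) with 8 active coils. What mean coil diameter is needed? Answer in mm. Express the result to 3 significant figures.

10.8 mm

Required rate k = F/δ = 7.5/9.94 = 0.75453 N/mm
D = (Gd⁴/(8N_a·k))^(1/3) = (68.7×10³·0.97⁴/(8·8·0.75453))^(1/3)
  = (1259.47)^(1/3) = 10.7993 mm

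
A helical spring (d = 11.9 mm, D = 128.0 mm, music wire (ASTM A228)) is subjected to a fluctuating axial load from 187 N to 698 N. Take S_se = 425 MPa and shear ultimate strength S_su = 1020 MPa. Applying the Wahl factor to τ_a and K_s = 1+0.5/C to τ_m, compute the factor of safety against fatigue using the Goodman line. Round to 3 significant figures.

4.55

C = D/d = 128.0/11.9 = 10.7563; K_W = (4C−1)/(4C−4)+0.615/C = 1.1340; K_s = 1+0.5/C = 1.0465
F_a = (F_max−F_min)/2 = 255.5 N; F_m = (F_max+F_min)/2 = 442.5 N
τ_a = K_W·8F_aD/(πd³) = 1.1340 × 49.42 = 56.044 MPa
τ_m = K_s·8F_mD/(πd³) = 1.0465 × 85.59 = 89.568 MPa
Goodman: 1/n_f = τ_a/S_se + τ_m/S_su = 56.044/425 + 89.568/1020 = 0.13187 + 0.08781 = 0.21968
n_f = 1/0.21968 = 4.552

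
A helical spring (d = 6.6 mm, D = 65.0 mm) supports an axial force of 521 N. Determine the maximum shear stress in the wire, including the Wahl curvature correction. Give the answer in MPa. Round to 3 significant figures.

344 MPa

Spring index C = D/d = 65.0/6.6 = 9.8485
K_W = (4C−1)/(4C−4) + 0.615/C = 38.394/35.394 + 0.0624 = 1.1472
τ₀ = 8FD/(πd³) = 8·521·65.0/(π·6.6³) = 270920/903.2 = 299.96 MPa
τ_max = K·τ₀ = 1.1472 × 299.96 = 344.11 MPa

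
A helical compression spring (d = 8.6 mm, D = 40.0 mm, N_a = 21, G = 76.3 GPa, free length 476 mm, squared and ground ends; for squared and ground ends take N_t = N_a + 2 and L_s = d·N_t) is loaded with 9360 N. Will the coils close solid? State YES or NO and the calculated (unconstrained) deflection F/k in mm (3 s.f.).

k = Gd⁴/(8D³N_a) = (76.3×10³)(8.6⁴)/(8·40.0³·21) = 38.818 N/mm
N_t = 23; L_s = 8.6·23 = 197.8 mm; δ_solid = L₀ − L_s = 476 − 197.8 = 278.2 mm
δ = F/k = 9360/38.818 = 241.13 mm
δ < δ_solid → spring does not go solid

NO, δ = 241 mm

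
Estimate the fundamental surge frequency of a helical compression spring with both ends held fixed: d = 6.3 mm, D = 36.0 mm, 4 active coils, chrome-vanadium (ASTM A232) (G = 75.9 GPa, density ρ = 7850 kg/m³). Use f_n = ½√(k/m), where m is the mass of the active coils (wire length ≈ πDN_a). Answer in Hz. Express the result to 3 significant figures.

k = Gd⁴/(8D³N_a) = (75.9×10³)(6.3⁴)/(8·36.0³·4) = 80.084 N/mm = 80084 N/m
Wire length L = πDN_a = π·36.0·4 = 452.39 mm
m = ρ·(πd²/4)·L = 7850 × 31.172×10⁻⁶ m² × 0.45239 m = 0.1107 kg
f_n = ½√(k/m) = 0.5·√(80084/0.1107) = 0.5·√(7.2342e+05) = 425.27 Hz

425 Hz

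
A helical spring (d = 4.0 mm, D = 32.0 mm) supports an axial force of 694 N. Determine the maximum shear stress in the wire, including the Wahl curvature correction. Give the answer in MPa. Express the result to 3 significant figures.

Spring index C = D/d = 32.0/4.0 = 8.0000
K_W = (4C−1)/(4C−4) + 0.615/C = 31.000/28.000 + 0.0769 = 1.1840
τ₀ = 8FD/(πd³) = 8·694·32.0/(π·4.0³) = 177664/201.06 = 883.63 MPa
τ_max = K·τ₀ = 1.1840 × 883.63 = 1046.2 MPa

1050 MPa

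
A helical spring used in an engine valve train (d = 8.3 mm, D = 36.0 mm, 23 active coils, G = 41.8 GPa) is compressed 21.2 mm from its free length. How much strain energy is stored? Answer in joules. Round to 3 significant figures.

5.19 J

k = Gd⁴/(8D³N_a) = (41.8×10³)(8.3⁴)/(8·36.0³·23) = 23.108 N/mm
U = ½kδ² = 0.5 × 23.108 × 21.2² = 5192.8 N·mm = 5.1928 J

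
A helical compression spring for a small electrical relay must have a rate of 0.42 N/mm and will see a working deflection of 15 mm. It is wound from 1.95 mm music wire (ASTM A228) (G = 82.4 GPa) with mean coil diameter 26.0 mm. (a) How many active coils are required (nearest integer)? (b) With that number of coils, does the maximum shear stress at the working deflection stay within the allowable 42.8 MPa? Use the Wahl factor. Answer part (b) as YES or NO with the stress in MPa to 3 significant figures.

N_a = Gd⁴/(8D³k) = (82.4×10³)(1.95⁴)/(8·26.0³·0.42) = 20.17 → N_a = 20
Actual rate k = Gd⁴/(8D³·20) = 0.42367 N/mm
Working load F = kδ = 0.42367·15 = 6.355 N
C = 26.0/1.95 = 13.3333; K_W = (4C−1)/(4C−4)+0.615/C = 1.1069
τ_max = K_W·8FD/(πd³) = 1.1069·56.745 = 62.813 MPa
τ_max > 42.8 MPa → exceeds allowable

(a) 20 coils; (b) NO, τ_max = 62.8 MPa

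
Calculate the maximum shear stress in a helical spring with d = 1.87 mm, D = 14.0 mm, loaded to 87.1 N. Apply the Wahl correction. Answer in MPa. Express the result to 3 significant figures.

569 MPa

Spring index C = D/d = 14.0/1.87 = 7.4866
K_W = (4C−1)/(4C−4) + 0.615/C = 28.947/25.947 + 0.0821 = 1.1978
τ₀ = 8FD/(πd³) = 8·87.1·14.0/(π·1.87³) = 9755.2/20.544 = 474.86 MPa
τ_max = K·τ₀ = 1.1978 × 474.86 = 568.77 MPa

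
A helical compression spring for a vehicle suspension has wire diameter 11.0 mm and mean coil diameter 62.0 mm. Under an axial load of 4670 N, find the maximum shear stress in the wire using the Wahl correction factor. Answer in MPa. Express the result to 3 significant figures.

Spring index C = D/d = 62.0/11.0 = 5.6364
K_W = (4C−1)/(4C−4) + 0.615/C = 21.545/18.545 + 0.1091 = 1.2709
τ₀ = 8FD/(πd³) = 8·4670·62.0/(π·11.0³) = 2.31632e+06/4181.5 = 553.95 MPa
τ_max = K·τ₀ = 1.2709 × 553.95 = 704 MPa

704 MPa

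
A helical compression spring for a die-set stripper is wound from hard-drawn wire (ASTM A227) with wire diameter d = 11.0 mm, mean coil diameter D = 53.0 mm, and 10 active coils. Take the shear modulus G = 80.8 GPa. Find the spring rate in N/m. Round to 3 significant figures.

99300 N/m

k = Gd⁴/(8D³N_a) = (80.8×10³ × 11.0⁴) / (8 × 53.0³ × 10)
  = 1.18299e+09 / 1.19102e+07 = 99.326 N/mm = 99326 N/m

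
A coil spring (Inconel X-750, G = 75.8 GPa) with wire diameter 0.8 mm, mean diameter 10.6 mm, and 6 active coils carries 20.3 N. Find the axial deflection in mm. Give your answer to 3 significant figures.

k = Gd⁴/(8D³N_a) = (75.8×10³)(0.8⁴)/(8·10.6³·6) = 0.54309 N/mm
δ = F/k = 20.3 / 0.54309 = 37.379 mm

37.4 mm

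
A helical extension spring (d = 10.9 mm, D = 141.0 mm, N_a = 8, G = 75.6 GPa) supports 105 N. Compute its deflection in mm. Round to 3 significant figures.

k = Gd⁴/(8D³N_a) = (75.6×10³)(10.9⁴)/(8·141.0³·8) = 5.9483 N/mm
δ = F/k = 105 / 5.9483 = 17.652 mm

17.7 mm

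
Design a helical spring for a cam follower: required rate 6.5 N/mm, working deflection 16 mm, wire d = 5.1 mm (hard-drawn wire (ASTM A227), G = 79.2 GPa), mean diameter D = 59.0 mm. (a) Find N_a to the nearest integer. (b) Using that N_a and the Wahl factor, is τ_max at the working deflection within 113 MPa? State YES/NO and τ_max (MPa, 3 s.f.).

(a) 5 coils; (b) NO, τ_max = 133 MPa

N_a = Gd⁴/(8D³k) = (79.2×10³)(5.1⁴)/(8·59.0³·6.5) = 5.017 → N_a = 5
Actual rate k = Gd⁴/(8D³·5) = 6.5221 N/mm
Working load F = kδ = 6.5221·16 = 104.35 N
C = 59.0/5.1 = 11.5686; K_W = (4C−1)/(4C−4)+0.615/C = 1.1241
τ_max = K_W·8FD/(πd³) = 1.1241·118.19 = 132.86 MPa
τ_max > 113 MPa → exceeds allowable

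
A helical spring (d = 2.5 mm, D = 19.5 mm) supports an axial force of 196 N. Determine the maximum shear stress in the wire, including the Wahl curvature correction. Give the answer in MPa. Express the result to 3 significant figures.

741 MPa

Spring index C = D/d = 19.5/2.5 = 7.8000
K_W = (4C−1)/(4C−4) + 0.615/C = 30.200/27.200 + 0.0788 = 1.1891
τ₀ = 8FD/(πd³) = 8·196·19.5/(π·2.5³) = 30576/49.087 = 622.89 MPa
τ_max = K·τ₀ = 1.1891 × 622.89 = 740.7 MPa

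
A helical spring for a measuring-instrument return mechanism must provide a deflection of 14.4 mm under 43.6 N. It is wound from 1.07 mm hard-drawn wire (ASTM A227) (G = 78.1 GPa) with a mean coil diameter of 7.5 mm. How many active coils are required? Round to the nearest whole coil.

10

Required rate k = F/δ = 43.6/14.4 = 3.0278 N/mm
N_a = Gd⁴/(8D³k) = (78.1×10³ × 1.07⁴)/(8 × 7.5³ × 3.0278)
    = 102373 / 10218.8 = 10.02 → 10 coils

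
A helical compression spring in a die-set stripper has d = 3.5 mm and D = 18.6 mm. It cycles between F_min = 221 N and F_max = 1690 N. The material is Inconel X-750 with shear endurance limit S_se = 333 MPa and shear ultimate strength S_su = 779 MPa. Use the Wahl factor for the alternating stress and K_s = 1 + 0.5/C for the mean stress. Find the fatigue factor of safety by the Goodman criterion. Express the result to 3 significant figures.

0.216

C = D/d = 18.6/3.5 = 5.3143; K_W = (4C−1)/(4C−4)+0.615/C = 1.2896; K_s = 1+0.5/C = 1.0941
F_a = (F_max−F_min)/2 = 734.5 N; F_m = (F_max+F_min)/2 = 955.5 N
τ_a = K_W·8F_aD/(πd³) = 1.2896 × 811.41 = 1046.4 MPa
τ_m = K_s·8F_mD/(πd³) = 1.0941 × 1055.6 = 1154.9 MPa
Goodman: 1/n_f = τ_a/S_se + τ_m/S_su = 1046.4/333 + 1154.9/779 = 3.14225 + 1.48250 = 4.6247
n_f = 1/4.6247 = 0.2162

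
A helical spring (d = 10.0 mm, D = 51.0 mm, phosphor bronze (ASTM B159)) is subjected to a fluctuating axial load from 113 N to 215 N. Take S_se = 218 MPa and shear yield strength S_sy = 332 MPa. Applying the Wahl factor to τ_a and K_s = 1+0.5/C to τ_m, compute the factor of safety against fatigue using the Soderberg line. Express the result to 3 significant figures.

9.09

C = D/d = 51.0/10.0 = 5.1000; K_W = (4C−1)/(4C−4)+0.615/C = 1.3035; K_s = 1+0.5/C = 1.0980
F_a = (F_max−F_min)/2 = 51 N; F_m = (F_max+F_min)/2 = 164 N
τ_a = K_W·8F_aD/(πd³) = 1.3035 × 6.6234 = 8.6337 MPa
τ_m = K_s·8F_mD/(πd³) = 1.0980 × 21.299 = 23.387 MPa
Soderberg: 1/n_f = τ_a/S_se + τ_m/S_sy = 8.6337/218 + 23.387/332 = 0.03960 + 0.07044 = 0.11005
n_f = 1/0.11005 = 9.087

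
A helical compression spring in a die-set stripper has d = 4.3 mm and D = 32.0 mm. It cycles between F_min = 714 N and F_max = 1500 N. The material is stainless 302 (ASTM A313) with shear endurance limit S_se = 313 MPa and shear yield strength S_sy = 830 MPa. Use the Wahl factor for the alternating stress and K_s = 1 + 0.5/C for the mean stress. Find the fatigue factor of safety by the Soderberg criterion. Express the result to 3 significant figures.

C = D/d = 32.0/4.3 = 7.4419; K_W = (4C−1)/(4C−4)+0.615/C = 1.1991; K_s = 1+0.5/C = 1.0672
F_a = (F_max−F_min)/2 = 393 N; F_m = (F_max+F_min)/2 = 1107 N
τ_a = K_W·8F_aD/(πd³) = 1.1991 × 402.79 = 482.97 MPa
τ_m = K_s·8F_mD/(πd³) = 1.0672 × 1134.6 = 1210.8 MPa
Soderberg: 1/n_f = τ_a/S_se + τ_m/S_sy = 482.97/313 + 1210.8/830 = 1.54304 + 1.45880 = 3.0018
n_f = 1/3.0018 = 0.3331

0.333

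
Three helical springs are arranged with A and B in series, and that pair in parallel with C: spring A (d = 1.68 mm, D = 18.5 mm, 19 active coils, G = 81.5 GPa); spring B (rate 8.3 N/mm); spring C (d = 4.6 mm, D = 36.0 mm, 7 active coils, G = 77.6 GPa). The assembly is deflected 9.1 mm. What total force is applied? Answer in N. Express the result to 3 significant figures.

127 N

k_A = Gd⁴/(8D³N_a) = (81.5×10³)(1.68⁴)/(8·18.5³·19) = 0.67458 N/mm
k_C = Gd⁴/(8D³N_a) = (77.6×10³)(4.6⁴)/(8·36.0³·7) = 13.298 N/mm
Springs A,B series: k_AB = 1/(1/0.67458+1/8.3) = 0.62388 N/mm; parallel with C: k_eq = 0.62388+13.298 = 13.922 N/mm
F = k_eq·δ = 13.922·9.1 = 126.69 N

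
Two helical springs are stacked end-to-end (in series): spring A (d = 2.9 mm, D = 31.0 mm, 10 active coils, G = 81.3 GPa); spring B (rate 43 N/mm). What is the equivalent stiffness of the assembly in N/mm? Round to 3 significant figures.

k_A = Gd⁴/(8D³N_a) = (81.3×10³)(2.9⁴)/(8·31.0³·10) = 2.4127 N/mm
Series: 1/k_eq = 1/2.4127 + 1/43 = 0.43773; k_eq = 2.2845 N/mm

2.28 N/mm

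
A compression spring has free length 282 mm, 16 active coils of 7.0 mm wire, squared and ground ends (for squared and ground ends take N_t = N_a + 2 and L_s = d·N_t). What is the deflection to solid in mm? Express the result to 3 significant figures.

N_t = 18; L_s = 7.0·18 = 126 mm
δ_solid = L₀ − L_s = 282 − 126 = 156 mm

156 mm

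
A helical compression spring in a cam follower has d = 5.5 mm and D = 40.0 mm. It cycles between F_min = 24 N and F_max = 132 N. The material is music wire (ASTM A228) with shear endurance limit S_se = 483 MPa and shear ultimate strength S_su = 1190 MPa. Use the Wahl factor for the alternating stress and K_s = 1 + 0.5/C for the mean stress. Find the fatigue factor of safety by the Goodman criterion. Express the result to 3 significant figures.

C = D/d = 40.0/5.5 = 7.2727; K_W = (4C−1)/(4C−4)+0.615/C = 1.2041; K_s = 1+0.5/C = 1.0688
F_a = (F_max−F_min)/2 = 54 N; F_m = (F_max+F_min)/2 = 78 N
τ_a = K_W·8F_aD/(πd³) = 1.2041 × 33.06 = 39.809 MPa
τ_m = K_s·8F_mD/(πd³) = 1.0688 × 47.754 = 51.037 MPa
Goodman: 1/n_f = τ_a/S_se + τ_m/S_su = 39.809/483 + 51.037/1190 = 0.08242 + 0.04289 = 0.12531
n_f = 1/0.12531 = 7.98

7.98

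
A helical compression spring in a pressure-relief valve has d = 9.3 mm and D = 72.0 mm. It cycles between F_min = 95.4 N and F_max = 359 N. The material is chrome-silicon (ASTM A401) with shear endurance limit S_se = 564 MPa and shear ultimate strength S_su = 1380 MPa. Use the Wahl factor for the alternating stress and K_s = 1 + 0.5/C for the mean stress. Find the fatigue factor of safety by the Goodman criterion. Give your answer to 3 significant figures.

C = D/d = 72.0/9.3 = 7.7419; K_W = (4C−1)/(4C−4)+0.615/C = 1.1907; K_s = 1+0.5/C = 1.0646
F_a = (F_max−F_min)/2 = 131.8 N; F_m = (F_max+F_min)/2 = 227.2 N
τ_a = K_W·8F_aD/(πd³) = 1.1907 × 30.043 = 35.771 MPa
τ_m = K_s·8F_mD/(πd³) = 1.0646 × 51.788 = 55.133 MPa
Goodman: 1/n_f = τ_a/S_se + τ_m/S_su = 35.771/564 + 55.133/1380 = 0.06342 + 0.03995 = 0.10338
n_f = 1/0.10338 = 9.673

9.67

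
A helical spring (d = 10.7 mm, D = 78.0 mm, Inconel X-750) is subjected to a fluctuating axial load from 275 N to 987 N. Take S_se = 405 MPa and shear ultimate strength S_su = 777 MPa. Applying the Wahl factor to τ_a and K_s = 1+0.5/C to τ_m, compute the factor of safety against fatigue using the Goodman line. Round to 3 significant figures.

3.20

C = D/d = 78.0/10.7 = 7.2897; K_W = (4C−1)/(4C−4)+0.615/C = 1.2036; K_s = 1+0.5/C = 1.0686
F_a = (F_max−F_min)/2 = 356 N; F_m = (F_max+F_min)/2 = 631 N
τ_a = K_W·8F_aD/(πd³) = 1.2036 × 57.721 = 69.473 MPa
τ_m = K_s·8F_mD/(πd³) = 1.0686 × 102.31 = 109.33 MPa
Goodman: 1/n_f = τ_a/S_se + τ_m/S_su = 69.473/405 + 109.33/777 = 0.17154 + 0.14070 = 0.31224
n_f = 1/0.31224 = 3.203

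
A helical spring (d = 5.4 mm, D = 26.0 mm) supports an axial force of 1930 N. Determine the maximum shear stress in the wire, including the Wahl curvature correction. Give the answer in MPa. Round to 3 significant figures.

Spring index C = D/d = 26.0/5.4 = 4.8148
K_W = (4C−1)/(4C−4) + 0.615/C = 18.259/15.259 + 0.1277 = 1.3243
τ₀ = 8FD/(πd³) = 8·1930·26.0/(π·5.4³) = 401440/494.69 = 811.5 MPa
τ_max = K·τ₀ = 1.3243 × 811.5 = 1074.7 MPa

1070 MPa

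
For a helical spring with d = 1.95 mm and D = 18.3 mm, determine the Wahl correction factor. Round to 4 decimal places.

1.1550

C = D/d = 18.3/1.95 = 9.3846
K_W = (4C−1)/(4C−4) + 0.615/C = 36.538/33.538 + 0.0655 = 1.1550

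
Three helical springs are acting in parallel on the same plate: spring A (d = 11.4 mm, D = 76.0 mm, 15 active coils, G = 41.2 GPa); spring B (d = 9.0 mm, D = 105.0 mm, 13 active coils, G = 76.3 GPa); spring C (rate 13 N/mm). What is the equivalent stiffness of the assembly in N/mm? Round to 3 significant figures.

k_A = Gd⁴/(8D³N_a) = (41.2×10³)(11.4⁴)/(8·76.0³·15) = 13.21 N/mm
k_B = Gd⁴/(8D³N_a) = (76.3×10³)(9.0⁴)/(8·105.0³·13) = 4.1581 N/mm
Parallel: k_eq = 13.21 + 4.1581 + 13 = 30.368 N/mm

30.4 N/mm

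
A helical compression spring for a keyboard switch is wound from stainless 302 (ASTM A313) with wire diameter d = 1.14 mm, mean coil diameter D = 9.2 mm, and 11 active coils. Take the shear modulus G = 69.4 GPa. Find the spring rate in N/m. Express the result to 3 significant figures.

k = Gd⁴/(8D³N_a) = (69.4×10³ × 1.14⁴) / (8 × 9.2³ × 11)
  = 117214 / 68524.5 = 1.7105 N/mm = 1710.5 N/m

1710 N/m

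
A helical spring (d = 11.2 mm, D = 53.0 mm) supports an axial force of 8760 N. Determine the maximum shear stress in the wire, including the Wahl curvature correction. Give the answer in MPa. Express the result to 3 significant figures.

Spring index C = D/d = 53.0/11.2 = 4.7321
K_W = (4C−1)/(4C−4) + 0.615/C = 17.929/14.929 + 0.1300 = 1.3309
τ₀ = 8FD/(πd³) = 8·8760·53.0/(π·11.2³) = 3.71424e+06/4413.7 = 841.52 MPa
τ_max = K·τ₀ = 1.3309 × 841.52 = 1120 MPa

1120 MPa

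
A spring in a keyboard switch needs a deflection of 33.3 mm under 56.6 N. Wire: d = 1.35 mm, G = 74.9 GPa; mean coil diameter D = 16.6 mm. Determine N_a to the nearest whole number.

4

Required rate k = F/δ = 56.6/33.3 = 1.6997 N/mm
N_a = Gd⁴/(8D³k) = (74.9×10³ × 1.35⁴)/(8 × 16.6³ × 1.6997)
    = 248781 / 62199.4 = 4 → 4 coils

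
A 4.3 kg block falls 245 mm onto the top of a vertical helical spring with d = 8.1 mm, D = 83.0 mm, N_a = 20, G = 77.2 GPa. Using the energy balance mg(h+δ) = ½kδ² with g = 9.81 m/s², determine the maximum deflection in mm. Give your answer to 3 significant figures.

87.9 mm

k = Gd⁴/(8D³N_a) = (77.2×10³)(8.1⁴)/(8·83.0³·20) = 3.6325 N/mm
W = mg = 4.3 × 9.81 = 42.183 N
½kδ² − Wδ − Wh = 0 → δ = (W + √(W² + 2kWh))/k
δ = (42.183 + √(1779.4 + 75082.1))/3.6325 = (42.183 + 277.24)/3.6325 = 87.935 mm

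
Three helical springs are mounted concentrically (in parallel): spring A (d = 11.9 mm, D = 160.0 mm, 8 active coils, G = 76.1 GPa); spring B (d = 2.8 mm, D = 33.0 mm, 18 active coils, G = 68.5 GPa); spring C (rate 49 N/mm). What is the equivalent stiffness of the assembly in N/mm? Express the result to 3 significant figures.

k_A = Gd⁴/(8D³N_a) = (76.1×10³)(11.9⁴)/(8·160.0³·8) = 5.8215 N/mm
k_B = Gd⁴/(8D³N_a) = (68.5×10³)(2.8⁴)/(8·33.0³·18) = 0.81361 N/mm
Parallel: k_eq = 5.8215 + 0.81361 + 49 = 55.635 N/mm

55.6 N/mm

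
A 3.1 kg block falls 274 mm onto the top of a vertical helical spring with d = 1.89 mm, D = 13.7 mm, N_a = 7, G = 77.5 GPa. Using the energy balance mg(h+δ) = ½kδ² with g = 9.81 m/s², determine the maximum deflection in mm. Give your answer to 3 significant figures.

k = Gd⁴/(8D³N_a) = (77.5×10³)(1.89⁴)/(8·13.7³·7) = 6.8675 N/mm
W = mg = 3.1 × 9.81 = 30.411 N
½kδ² − Wδ − Wh = 0 → δ = (W + √(W² + 2kWh))/k
δ = (30.411 + √(924.83 + 114449))/6.8675 = (30.411 + 339.67)/6.8675 = 53.888 mm

53.9 mm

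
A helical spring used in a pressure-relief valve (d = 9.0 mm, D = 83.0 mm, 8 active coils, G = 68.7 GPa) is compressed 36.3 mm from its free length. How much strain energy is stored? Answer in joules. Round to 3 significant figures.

8.12 J

k = Gd⁴/(8D³N_a) = (68.7×10³)(9.0⁴)/(8·83.0³·8) = 12.317 N/mm
U = ½kδ² = 0.5 × 12.317 × 36.3² = 8115.1 N·mm = 8.1151 J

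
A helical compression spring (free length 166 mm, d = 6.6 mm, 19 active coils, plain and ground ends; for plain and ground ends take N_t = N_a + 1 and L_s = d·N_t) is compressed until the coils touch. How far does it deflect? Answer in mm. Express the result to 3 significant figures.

34.0 mm

N_t = 20; L_s = 6.6·20 = 132 mm
δ_solid = L₀ − L_s = 166 − 132 = 34 mm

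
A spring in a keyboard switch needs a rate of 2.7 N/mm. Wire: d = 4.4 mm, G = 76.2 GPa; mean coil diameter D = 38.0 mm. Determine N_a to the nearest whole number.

24

N_a = Gd⁴/(8D³k) = (76.2×10³ × 4.4⁴)/(8 × 38.0³ × 2.7)
    = 2.85605e+07 / 1.18524e+06 = 24.1 → 24 coils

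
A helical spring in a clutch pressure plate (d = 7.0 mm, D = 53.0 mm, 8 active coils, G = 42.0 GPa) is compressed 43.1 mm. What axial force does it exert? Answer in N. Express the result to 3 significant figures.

456 N

k = Gd⁴/(8D³N_a) = (42.0×10³)(7.0⁴)/(8·53.0³·8) = 10.584 N/mm
F = k·δ = 10.584 × 43.1 = 456.15 N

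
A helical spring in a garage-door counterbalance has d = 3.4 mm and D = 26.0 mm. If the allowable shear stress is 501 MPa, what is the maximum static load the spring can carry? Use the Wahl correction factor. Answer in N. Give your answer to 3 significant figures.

249 N

C = D/d = 26.0/3.4 = 7.6471
K_W = (4C−1)/(4C−4) + 0.615/C = 29.588/26.588 + 0.0804 = 1.1933
τ_max = K·8FD/(πd³) → F_max = τ_allow·πd³/(8DK)
F_max = 501·π·3.4³/(8·26.0·1.1933) = 61862/248.2 = 249.25 N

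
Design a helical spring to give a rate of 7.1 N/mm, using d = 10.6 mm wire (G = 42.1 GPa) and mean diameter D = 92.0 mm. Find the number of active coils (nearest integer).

12

N_a = Gd⁴/(8D³k) = (42.1×10³ × 10.6⁴)/(8 × 92.0³ × 7.1)
    = 5.31503e+08 / 4.42295e+07 = 12.02 → 12 coils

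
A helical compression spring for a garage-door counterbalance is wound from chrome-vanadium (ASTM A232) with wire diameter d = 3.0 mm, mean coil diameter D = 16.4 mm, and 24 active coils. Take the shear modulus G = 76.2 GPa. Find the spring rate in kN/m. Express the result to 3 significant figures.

k = Gd⁴/(8D³N_a) = (76.2×10³ × 3.0⁴) / (8 × 16.4³ × 24)
  = 6.1722e+06 / 846901 = 7.288 N/mm

7.29 kN/m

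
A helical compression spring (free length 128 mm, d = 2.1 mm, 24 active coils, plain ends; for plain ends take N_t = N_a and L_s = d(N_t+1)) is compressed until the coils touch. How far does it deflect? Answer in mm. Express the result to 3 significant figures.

75.5 mm

N_t = 24; L_s = 2.1·25 = 52.5 mm
δ_solid = L₀ − L_s = 128 − 52.5 = 75.5 mm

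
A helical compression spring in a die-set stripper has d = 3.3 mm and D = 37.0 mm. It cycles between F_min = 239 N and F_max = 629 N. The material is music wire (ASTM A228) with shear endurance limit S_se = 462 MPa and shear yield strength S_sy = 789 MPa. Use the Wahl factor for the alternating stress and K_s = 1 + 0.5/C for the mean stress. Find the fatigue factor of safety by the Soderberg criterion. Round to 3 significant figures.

C = D/d = 37.0/3.3 = 11.2121; K_W = (4C−1)/(4C−4)+0.615/C = 1.1283; K_s = 1+0.5/C = 1.0446
F_a = (F_max−F_min)/2 = 195 N; F_m = (F_max+F_min)/2 = 434 N
τ_a = K_W·8F_aD/(πd³) = 1.1283 × 511.25 = 576.84 MPa
τ_m = K_s·8F_mD/(πd³) = 1.0446 × 1137.9 = 1188.6 MPa
Soderberg: 1/n_f = τ_a/S_se + τ_m/S_sy = 576.84/462 + 1188.6/789 = 1.24858 + 1.50647 = 2.755
n_f = 1/2.755 = 0.363

0.363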